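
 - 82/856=-1 + 387/428  =  - 0.10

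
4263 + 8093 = 12356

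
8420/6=4210/3  =  1403.33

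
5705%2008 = 1689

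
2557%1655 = 902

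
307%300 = 7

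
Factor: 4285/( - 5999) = -5^1*7^ (- 1) = -5/7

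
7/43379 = 1/6197 =0.00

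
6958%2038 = 844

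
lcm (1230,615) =1230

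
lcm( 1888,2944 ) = 173696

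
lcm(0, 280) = 0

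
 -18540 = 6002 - 24542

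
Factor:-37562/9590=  - 2683/685 = - 5^ (-1) * 137^( - 1) * 2683^1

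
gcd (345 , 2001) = 69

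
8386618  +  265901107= 274287725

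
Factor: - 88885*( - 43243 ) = 3843654055 = 5^1*29^1*83^1*521^1*613^1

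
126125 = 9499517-9373392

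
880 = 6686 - 5806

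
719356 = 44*16349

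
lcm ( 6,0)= 0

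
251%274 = 251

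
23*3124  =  71852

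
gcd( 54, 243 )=27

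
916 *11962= 10957192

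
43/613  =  43/613 = 0.07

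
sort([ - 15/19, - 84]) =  [ - 84, - 15/19]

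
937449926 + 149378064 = 1086827990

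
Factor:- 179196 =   -  2^2*3^1 * 109^1* 137^1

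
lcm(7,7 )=7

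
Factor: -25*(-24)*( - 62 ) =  - 2^4*3^1*5^2* 31^1 = -37200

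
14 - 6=8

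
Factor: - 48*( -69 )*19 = 62928 = 2^4*3^2* 19^1 * 23^1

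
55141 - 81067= - 25926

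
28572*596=17028912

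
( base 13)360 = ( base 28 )kp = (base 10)585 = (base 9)720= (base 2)1001001001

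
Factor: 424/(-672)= -2^(  -  2)*3^( - 1 )*7^( - 1)*53^1 = -  53/84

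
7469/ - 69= - 7469/69=- 108.25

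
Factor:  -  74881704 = - 2^3*3^1 * 3120071^1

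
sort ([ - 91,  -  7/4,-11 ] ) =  [ - 91, - 11  , - 7/4] 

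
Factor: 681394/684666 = 833/837= 3^(-3)*  7^2*17^1*31^( - 1 )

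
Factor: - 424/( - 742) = 2^2*7^(-1) = 4/7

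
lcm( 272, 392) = 13328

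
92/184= 1/2= 0.50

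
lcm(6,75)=150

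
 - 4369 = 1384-5753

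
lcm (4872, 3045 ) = 24360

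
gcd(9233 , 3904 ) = 1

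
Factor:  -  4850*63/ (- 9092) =152775/4546 = 2^(-1)*3^2 * 5^2 * 7^1*97^1*2273^( - 1 ) 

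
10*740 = 7400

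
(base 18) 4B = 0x53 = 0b1010011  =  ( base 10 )83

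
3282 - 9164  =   - 5882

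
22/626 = 11/313 = 0.04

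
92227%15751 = 13472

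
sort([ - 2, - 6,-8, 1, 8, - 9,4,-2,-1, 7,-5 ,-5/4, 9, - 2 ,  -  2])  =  [ - 9,  -  8, -6,-5, - 2, - 2, - 2 , - 2, - 5/4,-1, 1, 4, 7, 8,9 ]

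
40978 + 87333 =128311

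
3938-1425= 2513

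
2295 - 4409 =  - 2114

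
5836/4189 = 5836/4189 = 1.39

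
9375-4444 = 4931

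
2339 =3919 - 1580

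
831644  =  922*902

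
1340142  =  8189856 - 6849714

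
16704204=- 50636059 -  -67340263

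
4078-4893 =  -815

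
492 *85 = 41820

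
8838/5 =8838/5  =  1767.60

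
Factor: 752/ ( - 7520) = -2^( - 1 )*5^( - 1) = - 1/10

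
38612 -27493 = 11119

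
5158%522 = 460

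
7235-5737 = 1498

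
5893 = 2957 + 2936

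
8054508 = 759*10612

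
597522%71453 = 25898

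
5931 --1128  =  7059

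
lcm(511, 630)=45990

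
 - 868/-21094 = 434/10547= 0.04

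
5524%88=68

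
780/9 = 86+2/3 = 86.67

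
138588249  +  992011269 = 1130599518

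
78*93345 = 7280910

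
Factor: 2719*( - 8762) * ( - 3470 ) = 2^2* 5^1*13^1*337^1* 347^1 * 2719^1 = 82668856660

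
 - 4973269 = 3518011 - 8491280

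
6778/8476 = 3389/4238 = 0.80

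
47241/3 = 15747 = 15747.00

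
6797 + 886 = 7683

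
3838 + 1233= 5071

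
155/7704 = 155/7704 =0.02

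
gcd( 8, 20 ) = 4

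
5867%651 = 8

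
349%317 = 32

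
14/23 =14/23 = 0.61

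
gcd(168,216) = 24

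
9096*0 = 0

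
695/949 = 695/949  =  0.73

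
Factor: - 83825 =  - 5^2*7^1*479^1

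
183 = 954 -771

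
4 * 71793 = 287172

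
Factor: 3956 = 2^2 * 23^1*43^1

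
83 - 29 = 54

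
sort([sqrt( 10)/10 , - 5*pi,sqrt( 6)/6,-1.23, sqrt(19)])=[-5 * pi, -1.23,sqrt (10) /10, sqrt( 6)/6, sqrt(19)]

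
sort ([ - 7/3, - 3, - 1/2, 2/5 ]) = [ - 3, - 7/3, - 1/2, 2/5]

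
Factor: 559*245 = 136955 = 5^1*7^2*13^1 *43^1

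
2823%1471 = 1352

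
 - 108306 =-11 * 9846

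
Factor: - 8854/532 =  - 2^( - 1 )*7^( - 1)*233^1=- 233/14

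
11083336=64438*172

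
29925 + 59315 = 89240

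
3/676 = 3/676 = 0.00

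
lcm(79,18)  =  1422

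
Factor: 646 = 2^1 * 17^1*19^1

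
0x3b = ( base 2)111011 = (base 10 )59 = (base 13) 47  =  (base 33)1Q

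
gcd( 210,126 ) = 42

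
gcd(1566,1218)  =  174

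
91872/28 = 22968/7 = 3281.14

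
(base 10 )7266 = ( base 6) 53350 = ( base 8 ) 16142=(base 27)9Q3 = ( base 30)826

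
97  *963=93411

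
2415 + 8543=10958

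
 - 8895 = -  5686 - 3209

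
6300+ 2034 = 8334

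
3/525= 1/175 = 0.01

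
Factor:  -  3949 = - 11^1*359^1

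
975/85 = 195/17=11.47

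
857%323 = 211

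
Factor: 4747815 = 3^4*5^1*19^1*617^1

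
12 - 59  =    -  47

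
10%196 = 10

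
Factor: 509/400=2^ ( - 4)*5^( - 2)*509^1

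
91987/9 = 10220 + 7/9 = 10220.78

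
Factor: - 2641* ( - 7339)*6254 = 121216897946 = 2^1*19^1*41^1*53^1*59^1*139^1 * 179^1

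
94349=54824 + 39525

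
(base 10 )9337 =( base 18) 1aed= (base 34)82L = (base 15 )2B77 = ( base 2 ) 10010001111001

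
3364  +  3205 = 6569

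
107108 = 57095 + 50013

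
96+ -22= 74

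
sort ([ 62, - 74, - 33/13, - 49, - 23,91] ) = [ - 74, - 49, - 23, - 33/13,62,91]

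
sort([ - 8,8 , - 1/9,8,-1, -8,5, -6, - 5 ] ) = [ - 8,-8,-6,-5, - 1, - 1/9, 5,8,8 ]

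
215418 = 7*30774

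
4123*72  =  296856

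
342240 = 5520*62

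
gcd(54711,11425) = 1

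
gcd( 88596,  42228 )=828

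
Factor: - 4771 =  - 13^1*367^1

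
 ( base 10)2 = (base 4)2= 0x2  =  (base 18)2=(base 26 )2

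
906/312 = 151/52 = 2.90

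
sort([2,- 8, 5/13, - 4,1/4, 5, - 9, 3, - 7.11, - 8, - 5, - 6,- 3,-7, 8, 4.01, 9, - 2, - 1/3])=[ - 9,  -  8, -8,-7.11, - 7, - 6, - 5, - 4,- 3, - 2, - 1/3, 1/4, 5/13, 2, 3,4.01, 5, 8, 9]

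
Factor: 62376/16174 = 31188/8087  =  2^2*3^1*23^1*113^1*8087^ ( - 1 )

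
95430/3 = 31810 = 31810.00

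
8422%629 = 245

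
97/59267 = 1/611 = 0.00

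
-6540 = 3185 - 9725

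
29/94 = 29/94 = 0.31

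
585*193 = 112905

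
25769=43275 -17506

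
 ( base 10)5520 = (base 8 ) 12620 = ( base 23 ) aa0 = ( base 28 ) 714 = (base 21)CAI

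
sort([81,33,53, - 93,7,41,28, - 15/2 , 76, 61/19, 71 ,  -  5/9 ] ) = [ - 93, - 15/2 ,-5/9 , 61/19,7  ,  28,33, 41, 53,71,76, 81 ]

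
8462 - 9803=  - 1341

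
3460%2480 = 980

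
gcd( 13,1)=1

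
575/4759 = 575/4759 = 0.12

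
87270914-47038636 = 40232278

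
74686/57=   74686/57 = 1310.28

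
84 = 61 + 23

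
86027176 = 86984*989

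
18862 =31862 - 13000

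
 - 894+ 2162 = 1268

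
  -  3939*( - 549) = 2162511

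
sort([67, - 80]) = [ - 80,67]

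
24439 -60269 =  -35830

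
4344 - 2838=1506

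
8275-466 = 7809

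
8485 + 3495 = 11980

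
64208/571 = 64208/571 = 112.45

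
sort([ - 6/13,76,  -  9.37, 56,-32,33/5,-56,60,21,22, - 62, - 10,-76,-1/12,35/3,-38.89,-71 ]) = [ - 76 , - 71, - 62, - 56,  -  38.89, - 32 ,  -  10,-9.37, - 6/13,- 1/12,33/5,35/3, 21,22, 56, 60,76]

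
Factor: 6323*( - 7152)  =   - 2^4*3^1*149^1* 6323^1 =-45222096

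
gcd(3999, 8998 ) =1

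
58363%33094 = 25269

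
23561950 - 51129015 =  - 27567065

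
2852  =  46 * 62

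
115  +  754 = 869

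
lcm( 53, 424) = 424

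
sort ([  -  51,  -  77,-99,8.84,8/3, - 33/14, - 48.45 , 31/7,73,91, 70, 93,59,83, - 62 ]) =[  -  99,  -  77,  -  62, - 51 , - 48.45, -33/14,8/3,  31/7,  8.84,59 , 70,73,83,91, 93]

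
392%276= 116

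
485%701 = 485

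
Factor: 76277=83^1*919^1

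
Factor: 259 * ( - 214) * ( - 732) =2^3*3^1*7^1 *37^1* 61^1*107^1 =40571832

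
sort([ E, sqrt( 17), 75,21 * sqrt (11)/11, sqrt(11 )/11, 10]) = [ sqrt(11)/11, E, sqrt(17), 21*sqrt(11 )/11,10, 75]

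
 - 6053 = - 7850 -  - 1797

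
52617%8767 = 15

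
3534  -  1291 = 2243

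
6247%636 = 523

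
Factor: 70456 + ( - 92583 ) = -7^1*29^1 * 109^1 = - 22127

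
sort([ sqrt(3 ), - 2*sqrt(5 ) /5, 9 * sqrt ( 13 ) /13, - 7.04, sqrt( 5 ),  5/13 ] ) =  [ - 7.04, - 2 *sqrt( 5 ) /5, 5/13 , sqrt(3) , sqrt( 5 ), 9*sqrt ( 13) /13 ] 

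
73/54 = 73/54 = 1.35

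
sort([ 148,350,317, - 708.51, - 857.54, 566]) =[-857.54, - 708.51,148,317,350 , 566 ]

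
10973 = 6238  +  4735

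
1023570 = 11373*90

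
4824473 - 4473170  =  351303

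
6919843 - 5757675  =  1162168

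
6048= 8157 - 2109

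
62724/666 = 94 + 20/111 = 94.18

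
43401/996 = 14467/332 = 43.58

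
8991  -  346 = 8645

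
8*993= 7944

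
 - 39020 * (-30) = 1170600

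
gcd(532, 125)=1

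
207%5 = 2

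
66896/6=33448/3 = 11149.33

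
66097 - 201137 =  - 135040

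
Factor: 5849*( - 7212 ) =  - 42182988 = - 2^2*3^1*601^1*  5849^1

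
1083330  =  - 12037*(- 90)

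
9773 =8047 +1726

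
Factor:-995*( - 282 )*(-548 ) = -153763320 = - 2^3*3^1*5^1*47^1*137^1*199^1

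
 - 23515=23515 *( - 1 )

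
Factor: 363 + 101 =464 =2^4 * 29^1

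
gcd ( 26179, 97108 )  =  1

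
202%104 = 98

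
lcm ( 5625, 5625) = 5625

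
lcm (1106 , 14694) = 102858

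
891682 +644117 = 1535799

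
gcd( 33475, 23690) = 515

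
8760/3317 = 2 + 2126/3317 = 2.64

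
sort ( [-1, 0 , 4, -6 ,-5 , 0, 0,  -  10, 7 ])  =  [ - 10,  -  6 , - 5 ,  -  1, 0, 0, 0, 4,7]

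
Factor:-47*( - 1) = 47^1 = 47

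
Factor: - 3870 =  - 2^1*3^2*5^1 *43^1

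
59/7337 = 59/7337 = 0.01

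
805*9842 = 7922810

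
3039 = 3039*1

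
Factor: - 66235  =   - 5^1*13^1*1019^1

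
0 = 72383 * 0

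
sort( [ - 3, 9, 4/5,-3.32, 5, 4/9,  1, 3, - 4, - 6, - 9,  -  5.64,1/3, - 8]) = [-9,-8, - 6, - 5.64, - 4, - 3.32, - 3, 1/3,4/9, 4/5, 1, 3, 5, 9]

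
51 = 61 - 10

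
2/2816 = 1/1408 = 0.00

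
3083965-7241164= -4157199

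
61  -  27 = 34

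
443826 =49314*9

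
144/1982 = 72/991  =  0.07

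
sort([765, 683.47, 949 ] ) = [ 683.47,765, 949]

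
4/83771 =4/83771=0.00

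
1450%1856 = 1450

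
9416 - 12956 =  - 3540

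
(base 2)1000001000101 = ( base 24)75D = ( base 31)4AB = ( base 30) 4IP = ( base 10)4165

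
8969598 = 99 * 90602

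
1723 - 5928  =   - 4205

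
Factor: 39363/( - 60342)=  - 2^( - 1)*89^( - 1)*113^( - 1)*13121^1= -  13121/20114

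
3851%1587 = 677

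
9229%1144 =77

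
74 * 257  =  19018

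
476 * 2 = 952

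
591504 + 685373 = 1276877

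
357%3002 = 357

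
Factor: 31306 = 2^1 * 11^1 * 1423^1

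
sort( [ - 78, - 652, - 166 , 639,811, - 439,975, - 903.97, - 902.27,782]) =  [ - 903.97, - 902.27, - 652 ,-439, - 166, - 78,639,782, 811, 975 ] 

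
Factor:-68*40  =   - 2^5  *  5^1 *17^1= - 2720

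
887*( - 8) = -7096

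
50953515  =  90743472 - 39789957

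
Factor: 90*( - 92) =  - 2^3*3^2*5^1 * 23^1 = - 8280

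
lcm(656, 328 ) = 656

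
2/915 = 2/915 =0.00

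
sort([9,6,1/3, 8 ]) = [1/3,6, 8 , 9 ]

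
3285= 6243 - 2958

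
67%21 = 4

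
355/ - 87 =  - 355/87 = -4.08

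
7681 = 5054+2627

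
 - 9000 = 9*( - 1000)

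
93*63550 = 5910150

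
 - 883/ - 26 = 883/26 = 33.96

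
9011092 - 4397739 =4613353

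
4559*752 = 3428368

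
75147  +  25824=100971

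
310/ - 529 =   -  1 + 219/529 = - 0.59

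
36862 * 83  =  3059546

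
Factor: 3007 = 31^1*97^1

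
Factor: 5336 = 2^3* 23^1*29^1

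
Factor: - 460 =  - 2^2*5^1*23^1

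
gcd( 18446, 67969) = 1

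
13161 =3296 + 9865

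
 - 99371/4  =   - 99371/4 = -24842.75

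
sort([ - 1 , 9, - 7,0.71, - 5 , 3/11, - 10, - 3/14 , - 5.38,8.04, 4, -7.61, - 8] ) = [- 10 , - 8,  -  7.61, - 7 , - 5.38,  -  5, - 1,-3/14, 3/11,0.71,4, 8.04, 9 ]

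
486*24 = 11664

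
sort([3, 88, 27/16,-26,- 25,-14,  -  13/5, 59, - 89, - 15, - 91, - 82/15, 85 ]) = [ - 91, - 89, - 26,-25,- 15, - 14,  -  82/15, - 13/5,27/16,3,59, 85,88]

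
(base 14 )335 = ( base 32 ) JR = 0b1001111011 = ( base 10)635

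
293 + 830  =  1123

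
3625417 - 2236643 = 1388774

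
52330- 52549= - 219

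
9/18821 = 9/18821 = 0.00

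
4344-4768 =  - 424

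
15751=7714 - -8037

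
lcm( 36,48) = 144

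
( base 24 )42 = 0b1100010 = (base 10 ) 98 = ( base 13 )77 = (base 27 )3H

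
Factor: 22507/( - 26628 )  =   - 71/84  =  - 2^( - 2 )*3^ ( - 1 )*7^( - 1 )*71^1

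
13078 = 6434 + 6644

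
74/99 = 74/99 = 0.75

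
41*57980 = 2377180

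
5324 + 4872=10196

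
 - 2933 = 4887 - 7820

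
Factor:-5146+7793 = 2647= 2647^1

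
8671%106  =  85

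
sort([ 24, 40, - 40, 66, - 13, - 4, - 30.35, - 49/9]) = [ - 40, - 30.35, - 13, - 49/9, - 4, 24, 40, 66]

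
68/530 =34/265=0.13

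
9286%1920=1606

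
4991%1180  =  271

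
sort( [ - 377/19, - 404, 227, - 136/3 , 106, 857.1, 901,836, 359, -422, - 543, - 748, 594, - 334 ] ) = [ - 748, - 543, - 422, - 404, -334, - 136/3, -377/19,  106  ,  227, 359, 594,836, 857.1, 901 ]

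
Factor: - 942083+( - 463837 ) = -1405920 = - 2^5*3^1*5^1*29^1 * 101^1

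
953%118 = 9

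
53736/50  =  1074 + 18/25 = 1074.72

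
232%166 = 66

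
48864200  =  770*63460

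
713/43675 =713/43675 =0.02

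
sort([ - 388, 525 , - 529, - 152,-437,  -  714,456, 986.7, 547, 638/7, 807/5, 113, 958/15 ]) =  [ - 714 , - 529,-437, - 388, - 152, 958/15,638/7, 113, 807/5,456, 525, 547, 986.7] 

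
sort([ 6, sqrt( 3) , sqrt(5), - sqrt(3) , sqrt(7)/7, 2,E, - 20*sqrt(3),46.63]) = [- 20 * sqrt(3 ),  -  sqrt(3) , sqrt(7)/7, sqrt(3), 2,sqrt (5 ),E,  6  ,  46.63]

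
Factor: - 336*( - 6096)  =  2^8*3^2*7^1*127^1= 2048256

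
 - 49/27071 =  - 1 + 27022/27071 = - 0.00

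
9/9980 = 9/9980 = 0.00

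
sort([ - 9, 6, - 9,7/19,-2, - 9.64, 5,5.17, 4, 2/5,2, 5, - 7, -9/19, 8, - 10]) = [ - 10 ,-9.64, - 9, - 9 , - 7, - 2, - 9/19,  7/19,  2/5, 2,4, 5,  5, 5.17, 6,8]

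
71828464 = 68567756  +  3260708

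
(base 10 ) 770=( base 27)11e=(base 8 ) 1402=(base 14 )3D0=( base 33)nb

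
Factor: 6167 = 7^1*881^1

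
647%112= 87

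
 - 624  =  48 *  ( - 13)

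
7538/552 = 13 + 181/276 = 13.66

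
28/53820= 7/13455 = 0.00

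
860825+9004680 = 9865505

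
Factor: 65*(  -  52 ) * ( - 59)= 199420 = 2^2*5^1*13^2*59^1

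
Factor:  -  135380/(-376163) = 2^2 * 5^1* 7^1*389^ ( - 1 ) = 140/389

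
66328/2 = 33164 = 33164.00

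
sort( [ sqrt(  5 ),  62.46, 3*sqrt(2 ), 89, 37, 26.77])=[ sqrt(5),3*sqrt(2 ),26.77,  37 , 62.46, 89 ] 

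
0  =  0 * 2131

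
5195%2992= 2203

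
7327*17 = 124559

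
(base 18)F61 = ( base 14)1b4d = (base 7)20326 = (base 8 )11551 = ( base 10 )4969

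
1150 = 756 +394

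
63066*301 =18982866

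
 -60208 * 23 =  - 1384784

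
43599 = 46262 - 2663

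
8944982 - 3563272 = 5381710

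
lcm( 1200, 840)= 8400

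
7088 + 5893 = 12981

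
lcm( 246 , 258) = 10578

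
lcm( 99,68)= 6732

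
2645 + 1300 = 3945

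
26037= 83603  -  57566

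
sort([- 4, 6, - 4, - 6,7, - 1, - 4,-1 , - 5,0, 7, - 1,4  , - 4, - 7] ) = [  -  7, - 6, - 5, - 4, - 4, - 4, - 4, - 1, - 1 , - 1, 0, 4,  6, 7,7]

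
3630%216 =174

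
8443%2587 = 682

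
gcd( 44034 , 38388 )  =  6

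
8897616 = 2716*3276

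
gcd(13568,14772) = 4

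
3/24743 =3/24743 = 0.00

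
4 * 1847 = 7388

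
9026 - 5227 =3799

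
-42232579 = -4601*9179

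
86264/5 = 86264/5 = 17252.80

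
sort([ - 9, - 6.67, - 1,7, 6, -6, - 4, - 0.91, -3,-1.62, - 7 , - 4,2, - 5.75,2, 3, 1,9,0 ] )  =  [ - 9, - 7, - 6.67, - 6,  -  5.75, - 4, - 4, - 3, -1.62, - 1,  -  0.91,0,1,2,2,3,6,7,9]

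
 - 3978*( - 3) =11934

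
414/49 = 414/49=8.45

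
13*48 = 624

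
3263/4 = 3263/4 = 815.75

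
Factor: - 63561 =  - 3^1 * 21187^1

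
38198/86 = 19099/43  =  444.16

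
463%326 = 137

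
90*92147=8293230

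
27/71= 27/71 = 0.38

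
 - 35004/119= - 35004/119 = - 294.15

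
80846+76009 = 156855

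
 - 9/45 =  - 1+4/5 = -  0.20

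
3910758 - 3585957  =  324801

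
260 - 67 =193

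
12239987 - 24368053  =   - 12128066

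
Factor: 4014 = 2^1*3^2*223^1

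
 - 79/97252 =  - 79/97252= - 0.00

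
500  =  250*2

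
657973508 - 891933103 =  - 233959595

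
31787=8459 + 23328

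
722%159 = 86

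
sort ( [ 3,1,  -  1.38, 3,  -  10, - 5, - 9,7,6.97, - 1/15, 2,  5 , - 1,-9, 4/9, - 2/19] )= [-10, - 9,-9,-5,-1.38, - 1,-2/19,  -  1/15,4/9, 1, 2 , 3,3,5, 6.97,7]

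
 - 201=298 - 499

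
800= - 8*( - 100 )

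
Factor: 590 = 2^1 * 5^1* 59^1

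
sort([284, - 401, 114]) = [ - 401, 114, 284 ]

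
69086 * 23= 1588978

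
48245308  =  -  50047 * (  -  964 ) 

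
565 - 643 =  - 78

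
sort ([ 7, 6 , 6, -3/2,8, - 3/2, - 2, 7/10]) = [ - 2, - 3/2, - 3/2,7/10, 6,  6, 7, 8]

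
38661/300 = 128 + 87/100 =128.87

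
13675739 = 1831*7469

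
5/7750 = 1/1550 =0.00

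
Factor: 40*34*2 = 2720=2^5*5^1*17^1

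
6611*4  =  26444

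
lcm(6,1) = 6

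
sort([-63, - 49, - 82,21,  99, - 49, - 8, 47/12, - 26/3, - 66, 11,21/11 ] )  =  [ - 82, - 66, - 63, - 49, - 49, - 26/3, - 8,21/11, 47/12,11,21,99] 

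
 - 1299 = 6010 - 7309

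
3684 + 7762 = 11446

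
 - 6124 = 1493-7617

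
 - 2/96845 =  - 2/96845 = - 0.00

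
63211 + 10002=73213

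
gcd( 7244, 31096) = 4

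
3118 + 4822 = 7940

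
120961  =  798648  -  677687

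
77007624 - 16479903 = 60527721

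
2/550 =1/275 = 0.00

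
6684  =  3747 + 2937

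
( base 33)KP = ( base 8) 1255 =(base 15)30A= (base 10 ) 685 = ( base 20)1E5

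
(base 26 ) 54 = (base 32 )46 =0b10000110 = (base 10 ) 134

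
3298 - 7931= - 4633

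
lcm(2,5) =10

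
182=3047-2865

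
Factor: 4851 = 3^2*7^2*11^1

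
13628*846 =11529288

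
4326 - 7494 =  - 3168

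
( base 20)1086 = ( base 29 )9kh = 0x1fe6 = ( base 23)FA1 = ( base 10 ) 8166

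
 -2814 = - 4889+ 2075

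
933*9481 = 8845773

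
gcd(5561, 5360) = 67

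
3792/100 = 948/25 = 37.92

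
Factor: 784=2^4*7^2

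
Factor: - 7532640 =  - 2^5 * 3^2 *5^1 *5231^1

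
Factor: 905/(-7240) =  - 1/8 = - 2^(-3 ) 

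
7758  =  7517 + 241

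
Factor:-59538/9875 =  - 2^1*3^1 * 5^( - 3 ) *79^( - 1)*9923^1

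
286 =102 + 184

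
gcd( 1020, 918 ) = 102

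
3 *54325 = 162975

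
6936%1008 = 888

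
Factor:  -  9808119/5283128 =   -  2^(  -  3)*3^2*29^1*37579^1*660391^ ( - 1) 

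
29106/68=428 + 1/34 = 428.03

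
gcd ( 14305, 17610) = 5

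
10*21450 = 214500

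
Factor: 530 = 2^1*5^1*53^1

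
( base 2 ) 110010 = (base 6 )122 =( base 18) 2e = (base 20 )2a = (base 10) 50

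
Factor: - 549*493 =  - 270657 = -3^2*17^1*29^1*61^1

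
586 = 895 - 309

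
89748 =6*14958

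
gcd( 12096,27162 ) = 54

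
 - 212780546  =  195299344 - 408079890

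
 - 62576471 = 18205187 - 80781658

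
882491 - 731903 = 150588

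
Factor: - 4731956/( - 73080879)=2^2 * 3^ ( - 1) * 2707^(- 1) * 8999^ ( -1) *1182989^1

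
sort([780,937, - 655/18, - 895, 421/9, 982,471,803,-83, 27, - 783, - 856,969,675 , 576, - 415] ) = [-895, - 856,-783, - 415, - 83,  -  655/18, 27, 421/9, 471,576,  675,780, 803,937, 969, 982]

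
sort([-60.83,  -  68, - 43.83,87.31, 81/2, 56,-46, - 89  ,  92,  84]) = [ - 89, - 68,  -  60.83, - 46,  -  43.83, 81/2, 56,84,87.31,92]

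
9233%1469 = 419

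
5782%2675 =432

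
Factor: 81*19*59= 3^4*19^1*59^1 =90801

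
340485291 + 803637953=1144123244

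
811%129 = 37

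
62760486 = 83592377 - 20831891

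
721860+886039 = 1607899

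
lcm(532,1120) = 21280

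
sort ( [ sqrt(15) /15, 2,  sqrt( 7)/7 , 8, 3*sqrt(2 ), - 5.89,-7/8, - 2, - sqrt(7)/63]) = [- 5.89,- 2, - 7/8, - sqrt(7)/63,sqrt( 15) /15 , sqrt( 7)/7, 2,3*sqrt(2), 8]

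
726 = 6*121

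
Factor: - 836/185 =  - 2^2*5^( - 1) * 11^1*19^1*37^( - 1)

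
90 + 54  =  144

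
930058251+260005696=1190063947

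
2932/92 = 31 + 20/23 = 31.87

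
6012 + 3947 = 9959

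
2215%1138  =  1077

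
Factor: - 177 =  - 3^1*59^1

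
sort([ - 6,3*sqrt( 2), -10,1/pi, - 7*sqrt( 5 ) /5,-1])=[ - 10, - 6,-7*sqrt ( 5 ) /5, - 1, 1/pi,3*sqrt(2 )]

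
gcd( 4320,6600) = 120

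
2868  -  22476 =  - 19608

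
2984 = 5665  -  2681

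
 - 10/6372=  - 1+3181/3186 =- 0.00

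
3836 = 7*548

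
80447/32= 2513 + 31/32 = 2513.97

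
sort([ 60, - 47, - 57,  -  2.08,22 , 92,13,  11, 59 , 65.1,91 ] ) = [ - 57,-47,  -  2.08,  11, 13, 22 , 59, 60,65.1,91,  92]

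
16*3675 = 58800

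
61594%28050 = 5494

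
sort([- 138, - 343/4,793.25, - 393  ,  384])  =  [ - 393,-138,  -  343/4, 384, 793.25 ]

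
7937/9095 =7937/9095 =0.87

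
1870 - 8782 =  - 6912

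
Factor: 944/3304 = 2/7 = 2^1*7^ (- 1) 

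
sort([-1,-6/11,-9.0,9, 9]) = [ - 9.0,  -  1, - 6/11, 9,9 ] 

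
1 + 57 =58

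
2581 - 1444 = 1137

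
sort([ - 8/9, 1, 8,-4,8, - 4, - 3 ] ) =[ - 4, - 4, - 3, - 8/9,1,8 , 8 ] 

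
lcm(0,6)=0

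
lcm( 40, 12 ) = 120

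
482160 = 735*656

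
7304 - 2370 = 4934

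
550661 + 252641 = 803302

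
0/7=0 = 0.00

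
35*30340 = 1061900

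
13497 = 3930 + 9567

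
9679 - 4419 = 5260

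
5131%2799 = 2332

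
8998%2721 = 835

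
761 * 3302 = 2512822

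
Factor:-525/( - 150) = 2^( - 1 )*7^1 = 7/2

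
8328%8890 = 8328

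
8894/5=8894/5 =1778.80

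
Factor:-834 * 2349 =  - 2^1*3^5*29^1*139^1 = -1959066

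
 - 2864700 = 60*(-47745)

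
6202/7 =886 =886.00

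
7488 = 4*1872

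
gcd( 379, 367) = 1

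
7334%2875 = 1584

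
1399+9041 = 10440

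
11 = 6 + 5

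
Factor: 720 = 2^4*3^2  *5^1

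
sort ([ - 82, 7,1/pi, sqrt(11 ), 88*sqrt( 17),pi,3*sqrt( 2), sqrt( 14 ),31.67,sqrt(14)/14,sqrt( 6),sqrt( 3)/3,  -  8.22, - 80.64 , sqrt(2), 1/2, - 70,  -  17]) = [ - 82, - 80.64, - 70, -17, - 8.22, sqrt(14 ) /14, 1/pi,1/2,sqrt(3)/3,sqrt ( 2) , sqrt(6),pi,sqrt (11 ), sqrt( 14 ),3*sqrt( 2),7,  31.67,88*sqrt( 17) ] 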